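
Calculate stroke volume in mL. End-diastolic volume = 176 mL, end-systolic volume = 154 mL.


SV = EDV - ESV
SV = 176 - 154
SV = 22 mL


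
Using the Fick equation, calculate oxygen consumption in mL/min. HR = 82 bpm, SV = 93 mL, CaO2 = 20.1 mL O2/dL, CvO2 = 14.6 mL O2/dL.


CO = HR*SV = 82*93/1000 = 7.626 L/min
a-v O2 diff = 20.1 - 14.6 = 5.5 mL/dL
VO2 = CO * (CaO2-CvO2) * 10 dL/L
VO2 = 7.626 * 5.5 * 10
VO2 = 419.4 mL/min


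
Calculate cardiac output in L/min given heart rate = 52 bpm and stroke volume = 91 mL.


CO = HR * SV
CO = 52 * 91 / 1000
CO = 4.732 L/min


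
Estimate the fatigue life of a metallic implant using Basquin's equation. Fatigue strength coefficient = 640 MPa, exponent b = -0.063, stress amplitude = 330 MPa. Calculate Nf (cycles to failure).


sigma_a = sigma_f' * (2Nf)^b
2Nf = (sigma_a/sigma_f')^(1/b)
2Nf = (330/640)^(1/-0.063)
2Nf = 36823.709
Nf = 1.841e+04


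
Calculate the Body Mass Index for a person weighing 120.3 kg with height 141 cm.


BMI = weight / height^2
height = 141 cm = 1.41 m
BMI = 120.3 / 1.41^2
BMI = 60.51 kg/m^2


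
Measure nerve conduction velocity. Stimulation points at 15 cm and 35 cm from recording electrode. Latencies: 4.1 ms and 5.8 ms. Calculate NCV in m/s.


Distance = (35 - 15) / 100 = 0.2 m
dt = (5.8 - 4.1) / 1000 = 0.0017 s
NCV = dist / dt = 117.6 m/s


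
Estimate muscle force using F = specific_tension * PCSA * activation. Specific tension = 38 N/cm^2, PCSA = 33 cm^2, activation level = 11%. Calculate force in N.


F = sigma * PCSA * activation
F = 38 * 33 * 0.11
F = 137.9 N


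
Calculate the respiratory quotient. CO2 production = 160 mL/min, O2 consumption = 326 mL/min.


RQ = VCO2 / VO2
RQ = 160 / 326
RQ = 0.4908


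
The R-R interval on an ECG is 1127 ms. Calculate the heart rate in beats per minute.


HR = 60 / RR_interval(s)
RR = 1127 ms = 1.127 s
HR = 60 / 1.127 = 53.24 bpm


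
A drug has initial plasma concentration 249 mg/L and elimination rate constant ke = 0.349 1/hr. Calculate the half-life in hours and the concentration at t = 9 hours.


t_half = ln(2) / ke = 0.693147 / 0.349 = 1.986 hr
C(t) = C0 * exp(-ke*t) = 249 * exp(-0.349*9)
C(9) = 10.77 mg/L


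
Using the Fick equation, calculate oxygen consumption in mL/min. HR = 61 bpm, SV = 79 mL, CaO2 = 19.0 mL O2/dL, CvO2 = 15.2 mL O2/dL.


CO = HR*SV = 61*79/1000 = 4.819 L/min
a-v O2 diff = 19.0 - 15.2 = 3.8 mL/dL
VO2 = CO * (CaO2-CvO2) * 10 dL/L
VO2 = 4.819 * 3.8 * 10
VO2 = 183.1 mL/min


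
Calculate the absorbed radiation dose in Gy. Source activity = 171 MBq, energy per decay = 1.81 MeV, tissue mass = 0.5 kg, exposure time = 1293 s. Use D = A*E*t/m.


A = 171 MBq = 1.7100e+08 Bq
E = 1.81 MeV = 2.89962e-13 J
D = A*E*t/m = 1.7100e+08*2.89962e-13*1293/0.5
D = 0.1282 Gy


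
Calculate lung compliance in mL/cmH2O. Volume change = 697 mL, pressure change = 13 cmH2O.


C = dV / dP
C = 697 / 13
C = 53.62 mL/cmH2O


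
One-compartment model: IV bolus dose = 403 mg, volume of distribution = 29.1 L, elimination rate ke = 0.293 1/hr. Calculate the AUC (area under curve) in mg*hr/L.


C0 = Dose/Vd = 403/29.1 = 13.8488 mg/L
AUC = C0/ke = 13.8488/0.293
AUC = 47.27 mg*hr/L


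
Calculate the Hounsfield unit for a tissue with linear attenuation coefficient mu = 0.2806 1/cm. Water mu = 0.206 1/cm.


HU = ((mu_tissue - mu_water) / mu_water) * 1000
HU = ((0.2806 - 0.206) / 0.206) * 1000
HU = 362.1


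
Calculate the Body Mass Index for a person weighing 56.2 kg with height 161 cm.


BMI = weight / height^2
height = 161 cm = 1.61 m
BMI = 56.2 / 1.61^2
BMI = 21.68 kg/m^2


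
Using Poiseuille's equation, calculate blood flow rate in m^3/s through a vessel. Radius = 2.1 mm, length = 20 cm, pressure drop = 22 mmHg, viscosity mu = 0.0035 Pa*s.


Q = pi*r^4*dP / (8*mu*L)
r = 0.0021 m, L = 0.2 m
dP = 22 mmHg = 2933.084 Pa
Q = 3.2001e-05 m^3/s


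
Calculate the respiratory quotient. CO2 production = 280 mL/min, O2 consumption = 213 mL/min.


RQ = VCO2 / VO2
RQ = 280 / 213
RQ = 1.315


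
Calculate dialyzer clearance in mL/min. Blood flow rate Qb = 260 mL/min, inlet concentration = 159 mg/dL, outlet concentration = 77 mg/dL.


K = Qb * (Cb_in - Cb_out) / Cb_in
K = 260 * (159 - 77) / 159
K = 134.1 mL/min


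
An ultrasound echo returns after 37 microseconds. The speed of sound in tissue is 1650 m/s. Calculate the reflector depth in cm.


depth = c * t / 2
t = 37 us = 3.7000e-05 s
depth = 1650 * 3.7000e-05 / 2
depth = 0.030525 m = 3.0525 cm


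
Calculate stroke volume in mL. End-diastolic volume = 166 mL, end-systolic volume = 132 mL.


SV = EDV - ESV
SV = 166 - 132
SV = 34 mL


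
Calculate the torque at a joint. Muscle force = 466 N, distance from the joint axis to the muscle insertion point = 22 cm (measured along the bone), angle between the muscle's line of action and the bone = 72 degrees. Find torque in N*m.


Torque = F * d * sin(theta)   (moment arm = d*sin(theta))
d = 22 cm = 0.22 m
Torque = 466 * 0.22 * sin(72)
Torque = 97.5 N*m


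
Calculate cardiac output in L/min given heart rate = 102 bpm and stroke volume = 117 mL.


CO = HR * SV
CO = 102 * 117 / 1000
CO = 11.93 L/min


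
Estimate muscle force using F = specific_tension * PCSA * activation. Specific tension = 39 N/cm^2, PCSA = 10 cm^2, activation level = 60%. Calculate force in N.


F = sigma * PCSA * activation
F = 39 * 10 * 0.6
F = 234 N


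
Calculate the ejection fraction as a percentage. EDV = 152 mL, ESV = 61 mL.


SV = EDV - ESV = 152 - 61 = 91 mL
EF = SV/EDV * 100 = 91/152 * 100
EF = 59.87%


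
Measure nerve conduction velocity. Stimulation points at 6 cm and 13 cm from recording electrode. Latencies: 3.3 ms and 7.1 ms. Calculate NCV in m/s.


Distance = (13 - 6) / 100 = 0.07 m
dt = (7.1 - 3.3) / 1000 = 0.0038 s
NCV = dist / dt = 18.42 m/s


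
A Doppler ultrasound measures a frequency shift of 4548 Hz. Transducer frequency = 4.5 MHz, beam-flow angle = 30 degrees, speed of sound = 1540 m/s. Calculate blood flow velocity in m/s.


v = fd * c / (2 * f0 * cos(theta))
v = 4548 * 1540 / (2 * 4.5000e+06 * cos(30))
v = 0.8986 m/s


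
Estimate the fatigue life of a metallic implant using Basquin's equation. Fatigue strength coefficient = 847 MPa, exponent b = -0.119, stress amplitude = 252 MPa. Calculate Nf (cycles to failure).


sigma_a = sigma_f' * (2Nf)^b
2Nf = (sigma_a/sigma_f')^(1/b)
2Nf = (252/847)^(1/-0.119)
2Nf = 26559.861
Nf = 1.328e+04


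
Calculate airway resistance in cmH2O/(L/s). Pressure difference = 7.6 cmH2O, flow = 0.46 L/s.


R = dP / flow
R = 7.6 / 0.46
R = 16.52 cmH2O/(L/s)


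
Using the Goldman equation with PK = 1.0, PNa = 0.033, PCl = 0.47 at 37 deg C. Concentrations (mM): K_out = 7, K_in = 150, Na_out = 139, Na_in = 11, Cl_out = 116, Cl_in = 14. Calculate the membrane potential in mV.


Vm = (RT/F)*ln((PK*Ko + PNa*Nao + PCl*Cli)/(PK*Ki + PNa*Nai + PCl*Clo))
Numer = 18.167, Denom = 204.883
Vm = -64.75 mV


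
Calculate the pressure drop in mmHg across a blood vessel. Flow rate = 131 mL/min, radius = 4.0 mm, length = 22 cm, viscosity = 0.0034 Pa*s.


dP = 8*mu*L*Q / (pi*r^4)
Q = 131 mL/min = 2.18333e-06 m^3/s
dP = 16.2451 Pa = 16.2451 / 133.322 mmHg = 0.1218 mmHg


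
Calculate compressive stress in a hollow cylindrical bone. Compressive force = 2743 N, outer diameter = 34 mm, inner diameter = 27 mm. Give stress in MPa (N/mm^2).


A = pi*(r_o^2 - r_i^2)
r_o = 17 mm, r_i = 13.5 mm
A = 335.365 mm^2
sigma = F/A = 2743 / 335.365
sigma = 8.179 MPa


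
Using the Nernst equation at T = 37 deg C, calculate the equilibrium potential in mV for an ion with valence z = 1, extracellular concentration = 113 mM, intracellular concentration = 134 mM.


E = (RT/(zF)) * ln(C_out/C_in)
T = 37 + 273.15 = 310.15 K
E = (8.314 * 310.15 / (1 * 96485)) * ln(113/134)
E = -4.555 mV


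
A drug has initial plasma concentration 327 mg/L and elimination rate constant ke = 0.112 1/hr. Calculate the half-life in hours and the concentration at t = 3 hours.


t_half = ln(2) / ke = 0.693147 / 0.112 = 6.189 hr
C(t) = C0 * exp(-ke*t) = 327 * exp(-0.112*3)
C(3) = 233.7 mg/L


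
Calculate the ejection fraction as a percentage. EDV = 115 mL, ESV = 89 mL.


SV = EDV - ESV = 115 - 89 = 26 mL
EF = SV/EDV * 100 = 26/115 * 100
EF = 22.61%


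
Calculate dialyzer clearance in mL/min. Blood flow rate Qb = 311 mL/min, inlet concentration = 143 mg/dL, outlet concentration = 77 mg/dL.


K = Qb * (Cb_in - Cb_out) / Cb_in
K = 311 * (143 - 77) / 143
K = 143.5 mL/min


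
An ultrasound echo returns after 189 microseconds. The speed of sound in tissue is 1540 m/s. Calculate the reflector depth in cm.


depth = c * t / 2
t = 189 us = 1.8900e-04 s
depth = 1540 * 1.8900e-04 / 2
depth = 0.14553 m = 14.553 cm


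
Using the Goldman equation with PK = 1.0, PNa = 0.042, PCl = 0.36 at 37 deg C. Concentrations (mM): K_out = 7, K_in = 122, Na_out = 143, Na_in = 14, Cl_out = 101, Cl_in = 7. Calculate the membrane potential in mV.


Vm = (RT/F)*ln((PK*Ko + PNa*Nao + PCl*Cli)/(PK*Ki + PNa*Nai + PCl*Clo))
Numer = 15.526, Denom = 158.948
Vm = -62.16 mV


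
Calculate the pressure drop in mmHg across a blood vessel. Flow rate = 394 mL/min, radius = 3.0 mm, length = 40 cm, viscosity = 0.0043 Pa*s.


dP = 8*mu*L*Q / (pi*r^4)
Q = 394 mL/min = 6.56667e-06 m^3/s
dP = 355.082 Pa = 355.082 / 133.322 mmHg = 2.663 mmHg


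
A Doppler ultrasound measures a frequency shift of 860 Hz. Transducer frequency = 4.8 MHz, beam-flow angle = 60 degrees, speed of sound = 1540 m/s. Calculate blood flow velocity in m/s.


v = fd * c / (2 * f0 * cos(theta))
v = 860 * 1540 / (2 * 4.8000e+06 * cos(60))
v = 0.2759 m/s


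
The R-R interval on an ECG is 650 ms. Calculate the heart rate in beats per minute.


HR = 60 / RR_interval(s)
RR = 650 ms = 0.65 s
HR = 60 / 0.65 = 92.31 bpm


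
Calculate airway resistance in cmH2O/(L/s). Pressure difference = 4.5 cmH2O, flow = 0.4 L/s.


R = dP / flow
R = 4.5 / 0.4
R = 11.25 cmH2O/(L/s)


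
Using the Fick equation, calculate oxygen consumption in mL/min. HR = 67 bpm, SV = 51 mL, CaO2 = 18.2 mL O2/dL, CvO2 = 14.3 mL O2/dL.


CO = HR*SV = 67*51/1000 = 3.417 L/min
a-v O2 diff = 18.2 - 14.3 = 3.9 mL/dL
VO2 = CO * (CaO2-CvO2) * 10 dL/L
VO2 = 3.417 * 3.9 * 10
VO2 = 133.3 mL/min


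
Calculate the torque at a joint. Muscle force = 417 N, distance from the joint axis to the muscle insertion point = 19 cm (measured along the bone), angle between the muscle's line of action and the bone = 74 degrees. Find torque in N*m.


Torque = F * d * sin(theta)   (moment arm = d*sin(theta))
d = 19 cm = 0.19 m
Torque = 417 * 0.19 * sin(74)
Torque = 76.16 N*m


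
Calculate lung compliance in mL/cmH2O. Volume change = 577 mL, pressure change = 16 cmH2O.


C = dV / dP
C = 577 / 16
C = 36.06 mL/cmH2O


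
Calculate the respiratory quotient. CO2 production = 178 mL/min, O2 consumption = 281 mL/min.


RQ = VCO2 / VO2
RQ = 178 / 281
RQ = 0.6335


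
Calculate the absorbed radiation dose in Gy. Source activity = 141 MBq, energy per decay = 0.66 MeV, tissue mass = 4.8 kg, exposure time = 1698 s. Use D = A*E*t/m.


A = 141 MBq = 1.4100e+08 Bq
E = 0.66 MeV = 1.05732e-13 J
D = A*E*t/m = 1.4100e+08*1.05732e-13*1698/4.8
D = 0.005274 Gy


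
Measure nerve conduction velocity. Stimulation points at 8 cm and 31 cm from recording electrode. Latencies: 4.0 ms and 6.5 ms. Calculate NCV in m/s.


Distance = (31 - 8) / 100 = 0.23 m
dt = (6.5 - 4.0) / 1000 = 0.0025 s
NCV = dist / dt = 92 m/s


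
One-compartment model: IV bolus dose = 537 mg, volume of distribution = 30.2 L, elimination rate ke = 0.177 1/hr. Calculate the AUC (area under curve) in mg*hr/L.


C0 = Dose/Vd = 537/30.2 = 17.7815 mg/L
AUC = C0/ke = 17.7815/0.177
AUC = 100.5 mg*hr/L


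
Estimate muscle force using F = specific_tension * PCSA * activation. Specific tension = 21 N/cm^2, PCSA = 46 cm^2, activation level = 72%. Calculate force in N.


F = sigma * PCSA * activation
F = 21 * 46 * 0.72
F = 695.5 N


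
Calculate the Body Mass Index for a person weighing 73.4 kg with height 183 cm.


BMI = weight / height^2
height = 183 cm = 1.83 m
BMI = 73.4 / 1.83^2
BMI = 21.92 kg/m^2


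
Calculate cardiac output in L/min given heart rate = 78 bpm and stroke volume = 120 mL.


CO = HR * SV
CO = 78 * 120 / 1000
CO = 9.36 L/min


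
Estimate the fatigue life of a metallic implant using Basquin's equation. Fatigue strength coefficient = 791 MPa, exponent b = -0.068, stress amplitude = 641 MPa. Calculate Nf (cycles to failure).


sigma_a = sigma_f' * (2Nf)^b
2Nf = (sigma_a/sigma_f')^(1/b)
2Nf = (641/791)^(1/-0.068)
2Nf = 22.025128
Nf = 11.01


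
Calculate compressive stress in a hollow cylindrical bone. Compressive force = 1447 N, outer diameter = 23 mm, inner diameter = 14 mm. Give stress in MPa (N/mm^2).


A = pi*(r_o^2 - r_i^2)
r_o = 11.5 mm, r_i = 7 mm
A = 261.538 mm^2
sigma = F/A = 1447 / 261.538
sigma = 5.533 MPa


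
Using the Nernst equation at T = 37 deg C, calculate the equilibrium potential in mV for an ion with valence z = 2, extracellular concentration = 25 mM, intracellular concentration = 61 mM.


E = (RT/(zF)) * ln(C_out/C_in)
T = 37 + 273.15 = 310.15 K
E = (8.314 * 310.15 / (2 * 96485)) * ln(25/61)
E = -11.92 mV


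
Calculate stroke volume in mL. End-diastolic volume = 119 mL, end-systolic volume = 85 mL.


SV = EDV - ESV
SV = 119 - 85
SV = 34 mL


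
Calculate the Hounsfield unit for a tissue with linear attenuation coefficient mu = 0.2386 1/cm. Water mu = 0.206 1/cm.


HU = ((mu_tissue - mu_water) / mu_water) * 1000
HU = ((0.2386 - 0.206) / 0.206) * 1000
HU = 158.3


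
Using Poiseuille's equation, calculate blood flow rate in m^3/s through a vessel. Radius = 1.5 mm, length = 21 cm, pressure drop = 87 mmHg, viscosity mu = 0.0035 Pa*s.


Q = pi*r^4*dP / (8*mu*L)
r = 0.0015 m, L = 0.21 m
dP = 87 mmHg = 11599.014 Pa
Q = 3.1373e-05 m^3/s


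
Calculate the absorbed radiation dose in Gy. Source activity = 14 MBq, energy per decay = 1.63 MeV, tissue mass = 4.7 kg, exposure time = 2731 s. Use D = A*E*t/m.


A = 14 MBq = 1.4000e+07 Bq
E = 1.63 MeV = 2.61126e-13 J
D = A*E*t/m = 1.4000e+07*2.61126e-13*2731/4.7
D = 0.002124 Gy


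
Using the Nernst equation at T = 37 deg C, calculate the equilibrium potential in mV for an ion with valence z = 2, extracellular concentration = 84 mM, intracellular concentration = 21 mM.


E = (RT/(zF)) * ln(C_out/C_in)
T = 37 + 273.15 = 310.15 K
E = (8.314 * 310.15 / (2 * 96485)) * ln(84/21)
E = 18.52 mV


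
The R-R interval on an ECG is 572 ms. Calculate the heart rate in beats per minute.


HR = 60 / RR_interval(s)
RR = 572 ms = 0.572 s
HR = 60 / 0.572 = 104.9 bpm


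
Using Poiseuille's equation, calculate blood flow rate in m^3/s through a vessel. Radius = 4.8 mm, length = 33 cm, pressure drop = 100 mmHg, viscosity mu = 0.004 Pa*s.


Q = pi*r^4*dP / (8*mu*L)
r = 0.0048 m, L = 0.33 m
dP = 100 mmHg = 13332.2 Pa
Q = 0.002105 m^3/s


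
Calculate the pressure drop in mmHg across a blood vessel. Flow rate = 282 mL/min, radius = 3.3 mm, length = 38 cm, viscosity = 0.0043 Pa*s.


dP = 8*mu*L*Q / (pi*r^4)
Q = 282 mL/min = 4.7e-06 m^3/s
dP = 164.905 Pa = 164.905 / 133.322 mmHg = 1.237 mmHg


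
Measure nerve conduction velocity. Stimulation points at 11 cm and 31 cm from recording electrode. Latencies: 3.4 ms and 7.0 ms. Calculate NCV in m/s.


Distance = (31 - 11) / 100 = 0.2 m
dt = (7.0 - 3.4) / 1000 = 0.0036 s
NCV = dist / dt = 55.56 m/s


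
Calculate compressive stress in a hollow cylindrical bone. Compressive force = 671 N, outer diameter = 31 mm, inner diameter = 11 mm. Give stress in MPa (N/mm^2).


A = pi*(r_o^2 - r_i^2)
r_o = 15.5 mm, r_i = 5.5 mm
A = 659.734 mm^2
sigma = F/A = 671 / 659.734
sigma = 1.017 MPa


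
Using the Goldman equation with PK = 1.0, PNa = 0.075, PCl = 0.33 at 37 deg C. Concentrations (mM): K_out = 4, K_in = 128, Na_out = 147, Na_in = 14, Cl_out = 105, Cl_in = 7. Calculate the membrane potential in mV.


Vm = (RT/F)*ln((PK*Ko + PNa*Nao + PCl*Cli)/(PK*Ki + PNa*Nai + PCl*Clo))
Numer = 17.335, Denom = 163.7
Vm = -60.01 mV


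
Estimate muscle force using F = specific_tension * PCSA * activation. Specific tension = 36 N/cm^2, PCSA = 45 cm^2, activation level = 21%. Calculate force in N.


F = sigma * PCSA * activation
F = 36 * 45 * 0.21
F = 340.2 N


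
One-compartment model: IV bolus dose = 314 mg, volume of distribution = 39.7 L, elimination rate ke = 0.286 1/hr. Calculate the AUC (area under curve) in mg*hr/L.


C0 = Dose/Vd = 314/39.7 = 7.90932 mg/L
AUC = C0/ke = 7.90932/0.286
AUC = 27.65 mg*hr/L


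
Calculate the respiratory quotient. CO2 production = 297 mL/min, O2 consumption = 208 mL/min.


RQ = VCO2 / VO2
RQ = 297 / 208
RQ = 1.428


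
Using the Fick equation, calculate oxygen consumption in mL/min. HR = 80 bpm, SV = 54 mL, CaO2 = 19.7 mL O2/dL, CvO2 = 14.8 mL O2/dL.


CO = HR*SV = 80*54/1000 = 4.32 L/min
a-v O2 diff = 19.7 - 14.8 = 4.9 mL/dL
VO2 = CO * (CaO2-CvO2) * 10 dL/L
VO2 = 4.32 * 4.9 * 10
VO2 = 211.7 mL/min


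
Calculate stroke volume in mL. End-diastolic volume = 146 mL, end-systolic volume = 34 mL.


SV = EDV - ESV
SV = 146 - 34
SV = 112 mL


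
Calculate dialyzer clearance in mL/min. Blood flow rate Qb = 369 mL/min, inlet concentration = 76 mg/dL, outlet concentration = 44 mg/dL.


K = Qb * (Cb_in - Cb_out) / Cb_in
K = 369 * (76 - 44) / 76
K = 155.4 mL/min


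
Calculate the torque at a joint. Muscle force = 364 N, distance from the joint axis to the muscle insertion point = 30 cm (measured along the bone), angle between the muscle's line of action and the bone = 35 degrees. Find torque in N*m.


Torque = F * d * sin(theta)   (moment arm = d*sin(theta))
d = 30 cm = 0.3 m
Torque = 364 * 0.3 * sin(35)
Torque = 62.63 N*m


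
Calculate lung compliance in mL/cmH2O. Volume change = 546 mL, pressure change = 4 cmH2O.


C = dV / dP
C = 546 / 4
C = 136.5 mL/cmH2O


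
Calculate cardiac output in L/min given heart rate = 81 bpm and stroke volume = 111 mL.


CO = HR * SV
CO = 81 * 111 / 1000
CO = 8.991 L/min


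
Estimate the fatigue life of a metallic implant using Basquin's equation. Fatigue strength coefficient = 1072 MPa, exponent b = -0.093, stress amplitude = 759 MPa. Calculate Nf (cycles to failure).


sigma_a = sigma_f' * (2Nf)^b
2Nf = (sigma_a/sigma_f')^(1/b)
2Nf = (759/1072)^(1/-0.093)
2Nf = 40.963584
Nf = 20.48


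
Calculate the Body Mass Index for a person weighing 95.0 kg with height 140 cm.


BMI = weight / height^2
height = 140 cm = 1.4 m
BMI = 95.0 / 1.4^2
BMI = 48.47 kg/m^2


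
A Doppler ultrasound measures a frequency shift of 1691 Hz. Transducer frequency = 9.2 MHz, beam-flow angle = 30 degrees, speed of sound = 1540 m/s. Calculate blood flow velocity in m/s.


v = fd * c / (2 * f0 * cos(theta))
v = 1691 * 1540 / (2 * 9.2000e+06 * cos(30))
v = 0.1634 m/s


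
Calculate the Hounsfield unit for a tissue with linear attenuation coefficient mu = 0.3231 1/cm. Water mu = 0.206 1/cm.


HU = ((mu_tissue - mu_water) / mu_water) * 1000
HU = ((0.3231 - 0.206) / 0.206) * 1000
HU = 568.4


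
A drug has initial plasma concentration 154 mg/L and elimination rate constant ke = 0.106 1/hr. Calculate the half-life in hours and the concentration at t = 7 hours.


t_half = ln(2) / ke = 0.693147 / 0.106 = 6.539 hr
C(t) = C0 * exp(-ke*t) = 154 * exp(-0.106*7)
C(7) = 73.33 mg/L


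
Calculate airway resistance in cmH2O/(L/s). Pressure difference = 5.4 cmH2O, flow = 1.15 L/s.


R = dP / flow
R = 5.4 / 1.15
R = 4.696 cmH2O/(L/s)


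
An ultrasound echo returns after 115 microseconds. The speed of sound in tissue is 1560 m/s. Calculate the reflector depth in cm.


depth = c * t / 2
t = 115 us = 1.1500e-04 s
depth = 1560 * 1.1500e-04 / 2
depth = 0.0897 m = 8.97 cm


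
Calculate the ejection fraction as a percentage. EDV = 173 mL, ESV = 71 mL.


SV = EDV - ESV = 173 - 71 = 102 mL
EF = SV/EDV * 100 = 102/173 * 100
EF = 58.96%


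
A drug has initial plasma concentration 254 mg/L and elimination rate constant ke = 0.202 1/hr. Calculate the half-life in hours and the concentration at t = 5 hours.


t_half = ln(2) / ke = 0.693147 / 0.202 = 3.431 hr
C(t) = C0 * exp(-ke*t) = 254 * exp(-0.202*5)
C(5) = 92.51 mg/L


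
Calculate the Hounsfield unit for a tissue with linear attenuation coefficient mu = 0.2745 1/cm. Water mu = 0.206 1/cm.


HU = ((mu_tissue - mu_water) / mu_water) * 1000
HU = ((0.2745 - 0.206) / 0.206) * 1000
HU = 332.5


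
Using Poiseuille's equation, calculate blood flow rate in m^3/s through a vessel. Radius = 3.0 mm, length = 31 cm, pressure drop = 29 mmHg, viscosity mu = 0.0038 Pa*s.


Q = pi*r^4*dP / (8*mu*L)
r = 0.003 m, L = 0.31 m
dP = 29 mmHg = 3866.338 Pa
Q = 1.0440e-04 m^3/s


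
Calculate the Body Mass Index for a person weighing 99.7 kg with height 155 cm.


BMI = weight / height^2
height = 155 cm = 1.55 m
BMI = 99.7 / 1.55^2
BMI = 41.5 kg/m^2


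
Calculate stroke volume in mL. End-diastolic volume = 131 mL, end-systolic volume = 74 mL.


SV = EDV - ESV
SV = 131 - 74
SV = 57 mL


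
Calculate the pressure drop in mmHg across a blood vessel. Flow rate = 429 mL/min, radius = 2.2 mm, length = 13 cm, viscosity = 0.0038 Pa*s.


dP = 8*mu*L*Q / (pi*r^4)
Q = 429 mL/min = 7.15e-06 m^3/s
dP = 383.957 Pa = 383.957 / 133.322 mmHg = 2.88 mmHg


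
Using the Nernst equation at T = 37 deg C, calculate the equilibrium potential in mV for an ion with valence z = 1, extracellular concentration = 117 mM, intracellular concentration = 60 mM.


E = (RT/(zF)) * ln(C_out/C_in)
T = 37 + 273.15 = 310.15 K
E = (8.314 * 310.15 / (1 * 96485)) * ln(117/60)
E = 17.85 mV


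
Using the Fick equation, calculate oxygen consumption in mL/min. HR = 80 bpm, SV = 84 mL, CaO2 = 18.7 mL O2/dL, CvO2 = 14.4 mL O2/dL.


CO = HR*SV = 80*84/1000 = 6.72 L/min
a-v O2 diff = 18.7 - 14.4 = 4.3 mL/dL
VO2 = CO * (CaO2-CvO2) * 10 dL/L
VO2 = 6.72 * 4.3 * 10
VO2 = 289 mL/min


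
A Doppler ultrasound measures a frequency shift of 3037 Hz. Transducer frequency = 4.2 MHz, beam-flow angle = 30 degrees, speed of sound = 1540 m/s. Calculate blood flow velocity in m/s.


v = fd * c / (2 * f0 * cos(theta))
v = 3037 * 1540 / (2 * 4.2000e+06 * cos(30))
v = 0.6429 m/s


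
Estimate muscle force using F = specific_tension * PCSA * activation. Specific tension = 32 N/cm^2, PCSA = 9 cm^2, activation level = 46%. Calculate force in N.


F = sigma * PCSA * activation
F = 32 * 9 * 0.46
F = 132.5 N


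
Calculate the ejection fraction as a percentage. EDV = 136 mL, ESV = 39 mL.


SV = EDV - ESV = 136 - 39 = 97 mL
EF = SV/EDV * 100 = 97/136 * 100
EF = 71.32%


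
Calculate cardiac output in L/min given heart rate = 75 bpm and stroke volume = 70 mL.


CO = HR * SV
CO = 75 * 70 / 1000
CO = 5.25 L/min


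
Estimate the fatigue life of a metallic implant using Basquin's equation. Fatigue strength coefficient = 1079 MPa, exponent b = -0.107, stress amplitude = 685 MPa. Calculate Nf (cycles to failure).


sigma_a = sigma_f' * (2Nf)^b
2Nf = (sigma_a/sigma_f')^(1/b)
2Nf = (685/1079)^(1/-0.107)
2Nf = 69.857617
Nf = 34.93


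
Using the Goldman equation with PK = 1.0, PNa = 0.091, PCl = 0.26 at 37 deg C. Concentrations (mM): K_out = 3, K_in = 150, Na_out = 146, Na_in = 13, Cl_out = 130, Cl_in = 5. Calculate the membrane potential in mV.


Vm = (RT/F)*ln((PK*Ko + PNa*Nao + PCl*Cli)/(PK*Ki + PNa*Nai + PCl*Clo))
Numer = 17.586, Denom = 184.983
Vm = -62.89 mV


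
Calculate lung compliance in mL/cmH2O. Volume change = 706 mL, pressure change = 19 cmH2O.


C = dV / dP
C = 706 / 19
C = 37.16 mL/cmH2O


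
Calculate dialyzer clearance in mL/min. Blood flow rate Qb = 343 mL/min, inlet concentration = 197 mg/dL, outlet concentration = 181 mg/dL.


K = Qb * (Cb_in - Cb_out) / Cb_in
K = 343 * (197 - 181) / 197
K = 27.86 mL/min


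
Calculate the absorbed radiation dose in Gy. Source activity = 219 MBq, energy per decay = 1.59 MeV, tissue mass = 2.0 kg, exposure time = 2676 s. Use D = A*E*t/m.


A = 219 MBq = 2.1900e+08 Bq
E = 1.59 MeV = 2.54718e-13 J
D = A*E*t/m = 2.1900e+08*2.54718e-13*2676/2.0
D = 0.07464 Gy


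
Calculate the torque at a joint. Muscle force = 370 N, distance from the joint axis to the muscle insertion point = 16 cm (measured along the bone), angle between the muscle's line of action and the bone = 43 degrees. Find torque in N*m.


Torque = F * d * sin(theta)   (moment arm = d*sin(theta))
d = 16 cm = 0.16 m
Torque = 370 * 0.16 * sin(43)
Torque = 40.37 N*m


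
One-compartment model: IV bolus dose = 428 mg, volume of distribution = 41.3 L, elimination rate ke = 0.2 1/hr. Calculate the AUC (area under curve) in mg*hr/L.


C0 = Dose/Vd = 428/41.3 = 10.3632 mg/L
AUC = C0/ke = 10.3632/0.2
AUC = 51.82 mg*hr/L


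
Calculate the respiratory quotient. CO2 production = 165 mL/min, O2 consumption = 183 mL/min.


RQ = VCO2 / VO2
RQ = 165 / 183
RQ = 0.9016


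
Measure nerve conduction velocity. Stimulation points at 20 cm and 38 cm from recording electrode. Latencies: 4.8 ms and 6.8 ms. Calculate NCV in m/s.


Distance = (38 - 20) / 100 = 0.18 m
dt = (6.8 - 4.8) / 1000 = 0.002 s
NCV = dist / dt = 90 m/s


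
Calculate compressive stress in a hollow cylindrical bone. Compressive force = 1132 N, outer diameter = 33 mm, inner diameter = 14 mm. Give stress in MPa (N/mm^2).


A = pi*(r_o^2 - r_i^2)
r_o = 16.5 mm, r_i = 7 mm
A = 701.361 mm^2
sigma = F/A = 1132 / 701.361
sigma = 1.614 MPa


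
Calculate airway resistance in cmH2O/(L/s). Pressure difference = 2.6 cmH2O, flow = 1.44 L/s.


R = dP / flow
R = 2.6 / 1.44
R = 1.806 cmH2O/(L/s)


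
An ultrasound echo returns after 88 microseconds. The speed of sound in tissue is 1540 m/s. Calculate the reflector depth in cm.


depth = c * t / 2
t = 88 us = 8.8000e-05 s
depth = 1540 * 8.8000e-05 / 2
depth = 0.06776 m = 6.776 cm


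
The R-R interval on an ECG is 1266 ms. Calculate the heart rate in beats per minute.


HR = 60 / RR_interval(s)
RR = 1266 ms = 1.266 s
HR = 60 / 1.266 = 47.39 bpm


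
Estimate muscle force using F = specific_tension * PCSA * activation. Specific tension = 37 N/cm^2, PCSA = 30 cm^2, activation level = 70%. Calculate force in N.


F = sigma * PCSA * activation
F = 37 * 30 * 0.7
F = 777 N


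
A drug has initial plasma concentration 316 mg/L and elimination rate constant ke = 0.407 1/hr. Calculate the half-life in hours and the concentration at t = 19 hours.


t_half = ln(2) / ke = 0.693147 / 0.407 = 1.703 hr
C(t) = C0 * exp(-ke*t) = 316 * exp(-0.407*19)
C(19) = 0.1384 mg/L


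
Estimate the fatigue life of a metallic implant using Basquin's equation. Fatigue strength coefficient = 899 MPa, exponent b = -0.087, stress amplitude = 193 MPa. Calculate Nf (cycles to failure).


sigma_a = sigma_f' * (2Nf)^b
2Nf = (sigma_a/sigma_f')^(1/b)
2Nf = (193/899)^(1/-0.087)
2Nf = 47916728
Nf = 2.3958e+07


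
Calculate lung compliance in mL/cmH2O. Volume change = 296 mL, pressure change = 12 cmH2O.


C = dV / dP
C = 296 / 12
C = 24.67 mL/cmH2O


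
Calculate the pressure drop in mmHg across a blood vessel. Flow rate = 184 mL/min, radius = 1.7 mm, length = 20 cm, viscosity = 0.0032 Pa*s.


dP = 8*mu*L*Q / (pi*r^4)
Q = 184 mL/min = 3.06667e-06 m^3/s
dP = 598.4 Pa = 598.4 / 133.322 mmHg = 4.488 mmHg


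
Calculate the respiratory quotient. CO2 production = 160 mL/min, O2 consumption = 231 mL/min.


RQ = VCO2 / VO2
RQ = 160 / 231
RQ = 0.6926


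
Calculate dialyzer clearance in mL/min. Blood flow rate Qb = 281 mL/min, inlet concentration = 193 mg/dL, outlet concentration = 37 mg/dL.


K = Qb * (Cb_in - Cb_out) / Cb_in
K = 281 * (193 - 37) / 193
K = 227.1 mL/min


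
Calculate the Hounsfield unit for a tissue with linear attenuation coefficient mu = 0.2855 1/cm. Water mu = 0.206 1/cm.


HU = ((mu_tissue - mu_water) / mu_water) * 1000
HU = ((0.2855 - 0.206) / 0.206) * 1000
HU = 385.9


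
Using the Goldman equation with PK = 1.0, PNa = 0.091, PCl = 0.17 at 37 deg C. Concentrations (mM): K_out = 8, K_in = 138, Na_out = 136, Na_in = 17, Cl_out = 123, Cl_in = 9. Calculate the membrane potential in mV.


Vm = (RT/F)*ln((PK*Ko + PNa*Nao + PCl*Cli)/(PK*Ki + PNa*Nai + PCl*Clo))
Numer = 21.906, Denom = 160.457
Vm = -53.22 mV


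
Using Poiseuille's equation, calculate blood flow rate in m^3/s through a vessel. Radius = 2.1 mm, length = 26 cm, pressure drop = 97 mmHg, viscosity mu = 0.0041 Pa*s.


Q = pi*r^4*dP / (8*mu*L)
r = 0.0021 m, L = 0.26 m
dP = 97 mmHg = 12932.234 Pa
Q = 9.2652e-05 m^3/s


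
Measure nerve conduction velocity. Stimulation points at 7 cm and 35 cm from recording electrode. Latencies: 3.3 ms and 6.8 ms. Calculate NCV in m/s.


Distance = (35 - 7) / 100 = 0.28 m
dt = (6.8 - 3.3) / 1000 = 0.0035 s
NCV = dist / dt = 80 m/s


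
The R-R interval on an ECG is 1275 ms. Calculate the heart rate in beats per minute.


HR = 60 / RR_interval(s)
RR = 1275 ms = 1.275 s
HR = 60 / 1.275 = 47.06 bpm


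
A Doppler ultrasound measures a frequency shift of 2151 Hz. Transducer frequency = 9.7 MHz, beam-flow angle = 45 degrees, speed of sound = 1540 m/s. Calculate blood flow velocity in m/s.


v = fd * c / (2 * f0 * cos(theta))
v = 2151 * 1540 / (2 * 9.7000e+06 * cos(45))
v = 0.2415 m/s


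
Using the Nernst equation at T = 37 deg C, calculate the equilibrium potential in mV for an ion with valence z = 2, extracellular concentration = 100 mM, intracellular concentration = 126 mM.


E = (RT/(zF)) * ln(C_out/C_in)
T = 37 + 273.15 = 310.15 K
E = (8.314 * 310.15 / (2 * 96485)) * ln(100/126)
E = -3.088 mV


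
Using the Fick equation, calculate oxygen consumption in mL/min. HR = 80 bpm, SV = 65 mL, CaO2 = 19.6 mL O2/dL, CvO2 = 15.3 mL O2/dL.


CO = HR*SV = 80*65/1000 = 5.2 L/min
a-v O2 diff = 19.6 - 15.3 = 4.3 mL/dL
VO2 = CO * (CaO2-CvO2) * 10 dL/L
VO2 = 5.2 * 4.3 * 10
VO2 = 223.6 mL/min


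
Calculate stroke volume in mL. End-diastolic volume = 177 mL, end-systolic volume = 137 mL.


SV = EDV - ESV
SV = 177 - 137
SV = 40 mL


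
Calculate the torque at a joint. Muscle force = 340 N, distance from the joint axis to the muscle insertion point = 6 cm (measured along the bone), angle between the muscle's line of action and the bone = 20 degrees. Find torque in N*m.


Torque = F * d * sin(theta)   (moment arm = d*sin(theta))
d = 6 cm = 0.06 m
Torque = 340 * 0.06 * sin(20)
Torque = 6.977 N*m


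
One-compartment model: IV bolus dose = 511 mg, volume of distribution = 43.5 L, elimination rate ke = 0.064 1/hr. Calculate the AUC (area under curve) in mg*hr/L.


C0 = Dose/Vd = 511/43.5 = 11.7471 mg/L
AUC = C0/ke = 11.7471/0.064
AUC = 183.5 mg*hr/L


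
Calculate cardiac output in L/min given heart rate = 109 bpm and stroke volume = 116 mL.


CO = HR * SV
CO = 109 * 116 / 1000
CO = 12.64 L/min


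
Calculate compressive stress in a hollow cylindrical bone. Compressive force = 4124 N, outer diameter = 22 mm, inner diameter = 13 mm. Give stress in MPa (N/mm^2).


A = pi*(r_o^2 - r_i^2)
r_o = 11 mm, r_i = 6.5 mm
A = 247.4 mm^2
sigma = F/A = 4124 / 247.4
sigma = 16.67 MPa


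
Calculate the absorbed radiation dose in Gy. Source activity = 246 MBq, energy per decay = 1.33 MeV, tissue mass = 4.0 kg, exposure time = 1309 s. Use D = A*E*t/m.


A = 246 MBq = 2.4600e+08 Bq
E = 1.33 MeV = 2.13066e-13 J
D = A*E*t/m = 2.4600e+08*2.13066e-13*1309/4.0
D = 0.01715 Gy


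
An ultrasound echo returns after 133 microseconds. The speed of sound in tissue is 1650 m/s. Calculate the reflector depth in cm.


depth = c * t / 2
t = 133 us = 1.3300e-04 s
depth = 1650 * 1.3300e-04 / 2
depth = 0.109725 m = 10.9725 cm


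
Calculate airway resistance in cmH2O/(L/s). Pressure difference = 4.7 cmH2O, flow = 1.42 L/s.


R = dP / flow
R = 4.7 / 1.42
R = 3.31 cmH2O/(L/s)


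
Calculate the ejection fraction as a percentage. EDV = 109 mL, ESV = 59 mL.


SV = EDV - ESV = 109 - 59 = 50 mL
EF = SV/EDV * 100 = 50/109 * 100
EF = 45.87%


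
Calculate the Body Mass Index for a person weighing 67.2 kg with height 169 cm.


BMI = weight / height^2
height = 169 cm = 1.69 m
BMI = 67.2 / 1.69^2
BMI = 23.53 kg/m^2


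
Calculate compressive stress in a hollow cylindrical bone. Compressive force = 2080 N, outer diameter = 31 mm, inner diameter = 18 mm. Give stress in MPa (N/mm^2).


A = pi*(r_o^2 - r_i^2)
r_o = 15.5 mm, r_i = 9 mm
A = 500.299 mm^2
sigma = F/A = 2080 / 500.299
sigma = 4.158 MPa


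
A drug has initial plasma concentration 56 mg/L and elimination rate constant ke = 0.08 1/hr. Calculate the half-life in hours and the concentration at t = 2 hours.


t_half = ln(2) / ke = 0.693147 / 0.08 = 8.664 hr
C(t) = C0 * exp(-ke*t) = 56 * exp(-0.08*2)
C(2) = 47.72 mg/L


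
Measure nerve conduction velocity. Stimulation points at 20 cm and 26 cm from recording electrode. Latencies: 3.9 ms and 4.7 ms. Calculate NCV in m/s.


Distance = (26 - 20) / 100 = 0.06 m
dt = (4.7 - 3.9) / 1000 = 8.0000e-04 s
NCV = dist / dt = 75 m/s


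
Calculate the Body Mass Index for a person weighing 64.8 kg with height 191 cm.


BMI = weight / height^2
height = 191 cm = 1.91 m
BMI = 64.8 / 1.91^2
BMI = 17.76 kg/m^2


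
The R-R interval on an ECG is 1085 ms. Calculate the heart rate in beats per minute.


HR = 60 / RR_interval(s)
RR = 1085 ms = 1.085 s
HR = 60 / 1.085 = 55.3 bpm


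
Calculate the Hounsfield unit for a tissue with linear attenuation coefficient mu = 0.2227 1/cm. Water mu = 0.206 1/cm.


HU = ((mu_tissue - mu_water) / mu_water) * 1000
HU = ((0.2227 - 0.206) / 0.206) * 1000
HU = 81.07


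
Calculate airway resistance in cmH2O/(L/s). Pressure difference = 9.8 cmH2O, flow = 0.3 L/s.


R = dP / flow
R = 9.8 / 0.3
R = 32.67 cmH2O/(L/s)


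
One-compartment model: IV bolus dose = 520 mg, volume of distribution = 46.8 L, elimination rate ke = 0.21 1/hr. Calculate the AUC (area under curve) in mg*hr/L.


C0 = Dose/Vd = 520/46.8 = 11.1111 mg/L
AUC = C0/ke = 11.1111/0.21
AUC = 52.91 mg*hr/L


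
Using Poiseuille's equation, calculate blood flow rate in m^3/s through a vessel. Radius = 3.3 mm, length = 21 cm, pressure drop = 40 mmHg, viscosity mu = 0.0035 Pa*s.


Q = pi*r^4*dP / (8*mu*L)
r = 0.0033 m, L = 0.21 m
dP = 40 mmHg = 5332.88 Pa
Q = 3.3790e-04 m^3/s


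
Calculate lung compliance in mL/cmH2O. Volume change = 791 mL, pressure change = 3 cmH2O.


C = dV / dP
C = 791 / 3
C = 263.7 mL/cmH2O


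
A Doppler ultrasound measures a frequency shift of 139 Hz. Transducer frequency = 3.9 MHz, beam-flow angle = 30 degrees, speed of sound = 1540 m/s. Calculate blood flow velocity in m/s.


v = fd * c / (2 * f0 * cos(theta))
v = 139 * 1540 / (2 * 3.9000e+06 * cos(30))
v = 0.03169 m/s


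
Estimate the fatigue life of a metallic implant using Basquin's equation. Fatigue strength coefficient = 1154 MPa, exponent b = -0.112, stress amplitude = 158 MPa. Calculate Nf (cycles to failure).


sigma_a = sigma_f' * (2Nf)^b
2Nf = (sigma_a/sigma_f')^(1/b)
2Nf = (158/1154)^(1/-0.112)
2Nf = 51316431
Nf = 2.5658e+07


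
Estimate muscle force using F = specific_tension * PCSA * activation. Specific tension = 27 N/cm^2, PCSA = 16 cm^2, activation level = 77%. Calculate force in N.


F = sigma * PCSA * activation
F = 27 * 16 * 0.77
F = 332.6 N


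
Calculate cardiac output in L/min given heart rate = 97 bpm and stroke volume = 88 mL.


CO = HR * SV
CO = 97 * 88 / 1000
CO = 8.536 L/min


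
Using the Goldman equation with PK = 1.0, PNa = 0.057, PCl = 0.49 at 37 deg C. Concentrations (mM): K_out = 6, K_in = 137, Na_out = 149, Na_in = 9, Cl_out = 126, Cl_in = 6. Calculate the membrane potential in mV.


Vm = (RT/F)*ln((PK*Ko + PNa*Nao + PCl*Cli)/(PK*Ki + PNa*Nai + PCl*Clo))
Numer = 17.433, Denom = 199.253
Vm = -65.11 mV


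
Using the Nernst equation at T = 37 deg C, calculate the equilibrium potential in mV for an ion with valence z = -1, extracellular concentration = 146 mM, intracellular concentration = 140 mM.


E = (RT/(zF)) * ln(C_out/C_in)
T = 37 + 273.15 = 310.15 K
E = (8.314 * 310.15 / (-1 * 96485)) * ln(146/140)
E = -1.122 mV


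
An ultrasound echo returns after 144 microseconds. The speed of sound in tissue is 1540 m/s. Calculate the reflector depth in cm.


depth = c * t / 2
t = 144 us = 1.4400e-04 s
depth = 1540 * 1.4400e-04 / 2
depth = 0.11088 m = 11.088 cm


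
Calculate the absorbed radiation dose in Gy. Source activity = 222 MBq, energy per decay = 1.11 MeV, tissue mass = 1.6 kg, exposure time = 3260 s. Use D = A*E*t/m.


A = 222 MBq = 2.2200e+08 Bq
E = 1.11 MeV = 1.77822e-13 J
D = A*E*t/m = 2.2200e+08*1.77822e-13*3260/1.6
D = 0.08043 Gy


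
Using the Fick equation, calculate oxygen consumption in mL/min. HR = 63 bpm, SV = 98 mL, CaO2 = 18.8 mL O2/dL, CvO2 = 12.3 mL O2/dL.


CO = HR*SV = 63*98/1000 = 6.174 L/min
a-v O2 diff = 18.8 - 12.3 = 6.5 mL/dL
VO2 = CO * (CaO2-CvO2) * 10 dL/L
VO2 = 6.174 * 6.5 * 10
VO2 = 401.3 mL/min


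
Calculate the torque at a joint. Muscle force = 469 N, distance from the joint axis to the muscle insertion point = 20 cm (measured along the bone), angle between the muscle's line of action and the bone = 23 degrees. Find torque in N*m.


Torque = F * d * sin(theta)   (moment arm = d*sin(theta))
d = 20 cm = 0.2 m
Torque = 469 * 0.2 * sin(23)
Torque = 36.65 N*m


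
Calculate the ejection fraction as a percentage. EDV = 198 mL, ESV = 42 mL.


SV = EDV - ESV = 198 - 42 = 156 mL
EF = SV/EDV * 100 = 156/198 * 100
EF = 78.79%


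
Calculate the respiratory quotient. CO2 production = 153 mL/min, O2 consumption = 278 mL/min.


RQ = VCO2 / VO2
RQ = 153 / 278
RQ = 0.5504


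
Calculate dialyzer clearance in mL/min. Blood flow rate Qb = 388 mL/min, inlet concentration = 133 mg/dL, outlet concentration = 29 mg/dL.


K = Qb * (Cb_in - Cb_out) / Cb_in
K = 388 * (133 - 29) / 133
K = 303.4 mL/min


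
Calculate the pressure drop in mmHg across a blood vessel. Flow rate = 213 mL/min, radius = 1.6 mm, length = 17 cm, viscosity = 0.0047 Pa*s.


dP = 8*mu*L*Q / (pi*r^4)
Q = 213 mL/min = 3.55e-06 m^3/s
dP = 1102.14 Pa = 1102.14 / 133.322 mmHg = 8.267 mmHg


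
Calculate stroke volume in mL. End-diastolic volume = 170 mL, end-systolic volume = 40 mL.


SV = EDV - ESV
SV = 170 - 40
SV = 130 mL


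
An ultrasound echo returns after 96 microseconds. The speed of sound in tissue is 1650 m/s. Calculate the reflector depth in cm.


depth = c * t / 2
t = 96 us = 9.6000e-05 s
depth = 1650 * 9.6000e-05 / 2
depth = 0.0792 m = 7.92 cm


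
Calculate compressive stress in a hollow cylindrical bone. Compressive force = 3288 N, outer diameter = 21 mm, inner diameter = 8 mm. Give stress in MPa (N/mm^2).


A = pi*(r_o^2 - r_i^2)
r_o = 10.5 mm, r_i = 4 mm
A = 296.095 mm^2
sigma = F/A = 3288 / 296.095
sigma = 11.1 MPa


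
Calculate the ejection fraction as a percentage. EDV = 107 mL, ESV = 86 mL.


SV = EDV - ESV = 107 - 86 = 21 mL
EF = SV/EDV * 100 = 21/107 * 100
EF = 19.63%


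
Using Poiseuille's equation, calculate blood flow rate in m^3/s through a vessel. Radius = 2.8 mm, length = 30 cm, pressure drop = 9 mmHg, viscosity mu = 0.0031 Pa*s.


Q = pi*r^4*dP / (8*mu*L)
r = 0.0028 m, L = 0.3 m
dP = 9 mmHg = 1199.898 Pa
Q = 3.1142e-05 m^3/s


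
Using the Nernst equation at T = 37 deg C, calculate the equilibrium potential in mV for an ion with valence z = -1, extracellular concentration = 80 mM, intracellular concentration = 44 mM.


E = (RT/(zF)) * ln(C_out/C_in)
T = 37 + 273.15 = 310.15 K
E = (8.314 * 310.15 / (-1 * 96485)) * ln(80/44)
E = -15.98 mV


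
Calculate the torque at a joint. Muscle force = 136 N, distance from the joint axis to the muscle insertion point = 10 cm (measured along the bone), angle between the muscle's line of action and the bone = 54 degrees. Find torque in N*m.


Torque = F * d * sin(theta)   (moment arm = d*sin(theta))
d = 10 cm = 0.1 m
Torque = 136 * 0.1 * sin(54)
Torque = 11 N*m
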